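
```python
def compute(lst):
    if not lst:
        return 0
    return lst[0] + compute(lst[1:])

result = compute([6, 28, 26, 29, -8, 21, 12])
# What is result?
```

6 + 28 + 26 + 29 + (-8) + 21 + 12 + 0 = 114

Answer: 114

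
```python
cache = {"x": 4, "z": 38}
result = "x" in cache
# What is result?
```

Trace:
`cache = {"x": 4, "z": 38}` → cache = {'x': 4, 'z': 38}
`result = "x" in cache` → result = True
So result = True

Answer: True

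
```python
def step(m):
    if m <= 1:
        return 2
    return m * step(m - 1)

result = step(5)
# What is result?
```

step(5) = 5 * 4 * 3 * 2 * 2 = 240

Answer: 240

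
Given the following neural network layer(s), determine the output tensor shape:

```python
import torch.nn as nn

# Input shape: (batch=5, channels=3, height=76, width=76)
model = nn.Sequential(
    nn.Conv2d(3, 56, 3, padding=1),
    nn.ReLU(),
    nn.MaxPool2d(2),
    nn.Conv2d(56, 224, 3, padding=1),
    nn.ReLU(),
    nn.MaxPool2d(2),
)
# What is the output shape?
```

Input: (5, 3, 76, 76) -> after first Conv2d: (5, 56, 76, 76) -> after first MaxPool2d: (5, 56, 38, 38) -> after second Conv2d: (5, 224, 38, 38) -> Output: (5, 224, 19, 19)

Answer: (5, 224, 19, 19)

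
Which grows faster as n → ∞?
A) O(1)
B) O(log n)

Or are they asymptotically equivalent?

O(1) vs O(log n): Higher order terms dominate.

Answer: B) O(log n) grows faster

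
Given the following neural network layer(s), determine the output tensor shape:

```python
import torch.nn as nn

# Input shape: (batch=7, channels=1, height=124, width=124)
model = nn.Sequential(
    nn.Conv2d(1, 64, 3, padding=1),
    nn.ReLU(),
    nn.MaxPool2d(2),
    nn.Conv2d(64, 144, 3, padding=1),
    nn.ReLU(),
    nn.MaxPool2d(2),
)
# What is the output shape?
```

Input: (7, 1, 124, 124) -> after first Conv2d: (7, 64, 124, 124) -> after first MaxPool2d: (7, 64, 62, 62) -> after second Conv2d: (7, 144, 62, 62) -> Output: (7, 144, 31, 31)

Answer: (7, 144, 31, 31)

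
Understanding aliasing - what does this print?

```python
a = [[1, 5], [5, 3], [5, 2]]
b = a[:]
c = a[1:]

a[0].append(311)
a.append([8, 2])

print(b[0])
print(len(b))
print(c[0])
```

Key concept: slice with nested mutation.
Step by step:
`a = [[1, 5], [5, 3], [5, 2]]` → a = [[1, 5], [5, 3], [5, 2]]
`b = a[:]` → b = [[1, 5], [5, 3], [5, 2]]
`c = a[1:]` → c = [[5, 3], [5, 2]]
`a[0].append(311)` → a = [[1, 5, 311], [5, 3], [5, 2]]; b = [[1, 5, 311], [5, 3], [5, 2]]
`a.append([8, 2])` → a = [[1, 5, 311], [5, 3], [5, 2], [8, 2]]
`print(b[0])` → prints [1, 5, 311]
`print(len(b))` → prints 3
`print(c[0])` → prints [5, 3]

Answer:
[1, 5, 311]
3
[5, 3]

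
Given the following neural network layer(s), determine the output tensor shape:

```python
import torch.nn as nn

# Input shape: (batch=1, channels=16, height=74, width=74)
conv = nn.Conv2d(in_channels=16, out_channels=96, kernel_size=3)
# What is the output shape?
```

Input: (1, 16, 74, 74) -> Output: (1, 96, 72, 72)

Answer: (1, 96, 72, 72)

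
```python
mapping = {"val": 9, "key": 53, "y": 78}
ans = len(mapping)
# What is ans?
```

Trace:
`mapping = {"val": 9, "key": 53, "y": 78}` → mapping = {'val': 9, 'key': 53, 'y': 78}
`ans = len(mapping)` → ans = 3
So ans = 3

Answer: 3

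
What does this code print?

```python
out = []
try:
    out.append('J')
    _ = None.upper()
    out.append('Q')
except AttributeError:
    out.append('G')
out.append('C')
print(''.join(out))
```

Execution trace: 'J' (try body) → 'G' (except AttributeError) → 'C' (after the try/except). Output: JGC

Answer: JGC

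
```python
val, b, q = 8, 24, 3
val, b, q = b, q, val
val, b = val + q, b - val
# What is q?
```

Trace:
`val, b, q = 8, 24, 3` → val = 8; b = 24; q = 3
`val, b, q = b, q, val` → val = 24; b = 3; q = 8
`val, b = val + q, b - val` → val = 32; b = -21
So q = 8

Answer: 8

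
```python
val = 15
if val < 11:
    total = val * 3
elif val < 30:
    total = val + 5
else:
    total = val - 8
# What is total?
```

Trace:
`val = 15` → val = 15
`if val < 11: ...` → val < 11 is False, val < 30 is True → total = 20
So total = 20

Answer: 20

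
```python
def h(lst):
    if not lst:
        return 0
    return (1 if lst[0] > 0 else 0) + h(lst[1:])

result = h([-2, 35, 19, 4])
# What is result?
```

Count of positive elements in [-2, 35, 19, 4] = 3

Answer: 3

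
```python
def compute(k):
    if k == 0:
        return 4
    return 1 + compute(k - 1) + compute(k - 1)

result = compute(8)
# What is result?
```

compute(k) = 1 + 2·compute(k-1), compute(0)=4. Closed form: (4+1)·2^8 - 1 = 1279.

Answer: 1279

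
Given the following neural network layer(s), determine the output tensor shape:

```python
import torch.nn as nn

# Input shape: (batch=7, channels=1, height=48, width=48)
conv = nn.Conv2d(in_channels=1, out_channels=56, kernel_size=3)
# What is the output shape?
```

Input: (7, 1, 48, 48) -> Output: (7, 56, 46, 46)

Answer: (7, 56, 46, 46)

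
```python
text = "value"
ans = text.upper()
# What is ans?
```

Trace:
`text = "value"` → text = 'value'
`ans = text.upper()` → ans = 'VALUE'
So ans = 'VALUE'

Answer: 'VALUE'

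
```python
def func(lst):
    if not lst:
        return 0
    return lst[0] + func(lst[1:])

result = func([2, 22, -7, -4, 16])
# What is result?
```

2 + 22 + (-7) + (-4) + 16 + 0 = 29

Answer: 29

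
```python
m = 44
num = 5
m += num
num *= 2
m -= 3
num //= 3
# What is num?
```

Trace:
`m = 44` → m = 44
`num = 5` → num = 5
`m += num` → m = 49
`num *= 2` → num = 10
`m -= 3` → m = 46
`num //= 3` → num = 3
So num = 3

Answer: 3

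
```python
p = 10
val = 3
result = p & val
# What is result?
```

Trace:
`p = 10` → p = 10
`val = 3` → val = 3
`result = p & val` → result = 2
So result = 2

Answer: 2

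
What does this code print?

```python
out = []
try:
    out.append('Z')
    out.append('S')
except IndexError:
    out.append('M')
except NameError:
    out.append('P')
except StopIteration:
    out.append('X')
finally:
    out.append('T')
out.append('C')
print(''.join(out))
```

Execution trace: 'Z' (try body) → 'S' (try body, no exception) → 'T' (finally) → 'C' (after the try/except). Output: ZSTC

Answer: ZSTC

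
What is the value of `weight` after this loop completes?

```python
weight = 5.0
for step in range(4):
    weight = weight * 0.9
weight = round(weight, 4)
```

Exponential decay: 5.0 * 0.9^4
`weight` takes the values: 5.0 → 4.5 → 4.05 → 3.645 → 3.2805

Answer: 3.2805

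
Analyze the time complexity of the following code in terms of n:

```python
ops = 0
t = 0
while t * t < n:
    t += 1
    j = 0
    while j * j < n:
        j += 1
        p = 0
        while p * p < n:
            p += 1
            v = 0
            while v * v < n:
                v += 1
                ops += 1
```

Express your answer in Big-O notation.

Each loop level contributes: √n × √n × √n × √n. Multiplying the contributions gives O(n^2).

Answer: O(n^2)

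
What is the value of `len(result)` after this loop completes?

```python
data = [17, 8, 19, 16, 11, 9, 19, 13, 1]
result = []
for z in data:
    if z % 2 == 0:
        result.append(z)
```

Count even numbers in [17, 8, 19, 16, 11, 9, 19, 13, 1]
`result` takes the values: [] → [8] → [8, 16]
So `len(result)` = 2

Answer: 2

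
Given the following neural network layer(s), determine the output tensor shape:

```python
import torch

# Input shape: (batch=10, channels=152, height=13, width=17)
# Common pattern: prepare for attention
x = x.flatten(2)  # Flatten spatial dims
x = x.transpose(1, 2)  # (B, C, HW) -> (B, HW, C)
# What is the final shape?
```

Input: (10, 152, 13, 17) -> after flatten(2): (10, 152, 221) -> Output: (10, 221, 152)

Answer: (10, 221, 152)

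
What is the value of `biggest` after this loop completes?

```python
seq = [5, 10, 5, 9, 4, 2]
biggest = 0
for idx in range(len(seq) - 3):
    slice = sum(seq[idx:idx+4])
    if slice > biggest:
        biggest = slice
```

Max sum of 4-element window in [5, 10, 5, 9, 4, 2]
`biggest` takes the values: 0 → 29

Answer: 29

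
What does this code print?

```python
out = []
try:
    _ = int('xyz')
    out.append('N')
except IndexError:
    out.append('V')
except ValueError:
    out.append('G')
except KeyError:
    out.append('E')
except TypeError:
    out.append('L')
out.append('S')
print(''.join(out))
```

Execution trace: 'G' (except ValueError) → 'S' (after the try/except). Output: GS

Answer: GS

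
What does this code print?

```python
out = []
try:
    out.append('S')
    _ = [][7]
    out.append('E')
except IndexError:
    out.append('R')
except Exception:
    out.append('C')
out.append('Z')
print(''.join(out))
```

Execution trace: 'S' (try body) → 'R' (except IndexError) → 'Z' (after the try/except). Output: SRZ

Answer: SRZ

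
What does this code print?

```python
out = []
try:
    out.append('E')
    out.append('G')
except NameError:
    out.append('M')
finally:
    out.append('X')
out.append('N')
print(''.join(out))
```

Execution trace: 'E' (try body) → 'G' (try body, no exception) → 'X' (finally) → 'N' (after the try/except). Output: EGXN

Answer: EGXN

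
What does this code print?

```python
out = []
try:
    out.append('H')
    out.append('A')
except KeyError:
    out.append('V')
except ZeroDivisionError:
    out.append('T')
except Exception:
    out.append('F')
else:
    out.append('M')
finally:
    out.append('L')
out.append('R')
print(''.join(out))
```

Execution trace: 'H' (try body) → 'A' (try body, no exception) → 'M' (else) → 'L' (finally) → 'R' (after the try/except). Output: HAMLR

Answer: HAMLR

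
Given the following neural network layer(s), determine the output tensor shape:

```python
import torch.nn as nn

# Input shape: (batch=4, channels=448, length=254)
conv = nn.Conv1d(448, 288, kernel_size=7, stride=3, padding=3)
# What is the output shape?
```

Input: (4, 448, 254) -> Output: (4, 288, 85)

Answer: (4, 288, 85)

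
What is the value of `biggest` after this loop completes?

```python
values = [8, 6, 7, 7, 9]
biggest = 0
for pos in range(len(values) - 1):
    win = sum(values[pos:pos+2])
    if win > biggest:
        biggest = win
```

Max sum of 2-element window in [8, 6, 7, 7, 9]
`biggest` takes the values: 0 → 14 → 16

Answer: 16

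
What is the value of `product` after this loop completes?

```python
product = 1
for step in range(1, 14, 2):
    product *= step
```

Product of 1, 3, 5, ... up to 13
`product` takes the values: 1 → 3 → 15 → 105 → 945 → 10395 → 135135

Answer: 135135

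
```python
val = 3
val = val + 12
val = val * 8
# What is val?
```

Trace:
`val = 3` → val = 3
`val = val + 12` → val = 15
`val = val * 8` → val = 120
So val = 120

Answer: 120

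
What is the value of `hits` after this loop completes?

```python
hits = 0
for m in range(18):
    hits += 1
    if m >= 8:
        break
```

Loop breaks when m reaches 8, hits is 9
`hits` takes the values: 0 → 1 → 2 → 3 → 4 → 5 → 6 → 7 → 8 → 9

Answer: 9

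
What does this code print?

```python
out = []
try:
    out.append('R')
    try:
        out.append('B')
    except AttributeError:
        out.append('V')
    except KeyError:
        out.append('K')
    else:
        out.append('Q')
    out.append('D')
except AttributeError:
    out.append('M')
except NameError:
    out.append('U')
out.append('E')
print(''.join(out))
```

Execution trace: 'R' (try body) → 'B' (inner try body, no exception) → 'Q' (inner else) → 'D' (try body, no exception) → 'E' (after the try/except). Output: RBQDE

Answer: RBQDE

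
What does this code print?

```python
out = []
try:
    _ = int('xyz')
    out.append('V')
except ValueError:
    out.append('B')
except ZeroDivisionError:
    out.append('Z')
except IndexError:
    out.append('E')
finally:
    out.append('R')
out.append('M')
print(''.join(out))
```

Execution trace: 'B' (except ValueError) → 'R' (finally) → 'M' (after the try/except). Output: BRM

Answer: BRM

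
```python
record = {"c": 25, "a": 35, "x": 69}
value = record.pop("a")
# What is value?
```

Trace:
`record = {"c": 25, "a": 35, "x": 69}` → record = {'c': 25, 'a': 35, 'x': 69}
`value = record.pop("a")` → record = {'c': 25, 'x': 69}; value = 35
So value = 35

Answer: 35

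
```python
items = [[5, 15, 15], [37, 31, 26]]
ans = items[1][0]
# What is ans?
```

Trace:
`items = [[5, 15, 15], [37, 31, 26]]` → items = [[5, 15, 15], [37, 31, 26]]
`ans = items[1][0]` → ans = 37
So ans = 37

Answer: 37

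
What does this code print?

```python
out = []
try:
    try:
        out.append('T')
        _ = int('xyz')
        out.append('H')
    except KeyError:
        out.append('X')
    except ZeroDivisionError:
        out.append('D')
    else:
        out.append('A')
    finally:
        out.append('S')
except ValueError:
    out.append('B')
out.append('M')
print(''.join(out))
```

Execution trace: 'T' (try body) → 'S' (finally) → 'B' (outer except ValueError) → 'M' (after the try/except). Output: TSBM

Answer: TSBM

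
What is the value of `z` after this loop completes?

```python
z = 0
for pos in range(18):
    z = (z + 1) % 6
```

Increment mod 6, 18 times = 0
`z` takes the values: 0 → 1 → 2 → 3 → 4 → 5 → 0 → 1 → 2 → 3 → 4 → 5 → 0 → 1 → 2 → 3 → 4 → 5 → 0

Answer: 0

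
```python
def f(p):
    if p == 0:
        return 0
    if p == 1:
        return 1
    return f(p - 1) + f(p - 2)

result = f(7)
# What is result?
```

Build up from base cases: f(0)=0, f(1)=1, f(2)=1, f(3)=2, f(4)=3, f(5)=5, f(6)=8, ..., f(7)=13

Answer: 13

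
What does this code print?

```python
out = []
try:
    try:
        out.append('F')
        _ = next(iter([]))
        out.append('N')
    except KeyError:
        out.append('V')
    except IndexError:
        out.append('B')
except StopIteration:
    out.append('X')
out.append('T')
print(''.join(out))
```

Execution trace: 'F' (inner try body) → 'X' (outer except StopIteration) → 'T' (after the try/except). Output: FXT

Answer: FXT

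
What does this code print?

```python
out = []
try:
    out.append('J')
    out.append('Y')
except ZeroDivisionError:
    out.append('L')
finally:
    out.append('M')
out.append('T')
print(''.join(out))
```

Execution trace: 'J' (try body) → 'Y' (try body, no exception) → 'M' (finally) → 'T' (after the try/except). Output: JYMT

Answer: JYMT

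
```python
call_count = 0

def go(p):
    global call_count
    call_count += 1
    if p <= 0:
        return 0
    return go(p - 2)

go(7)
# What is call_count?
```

Linear recursion stepping by 2: 5 calls from p=7 down to ≤0.

Answer: 5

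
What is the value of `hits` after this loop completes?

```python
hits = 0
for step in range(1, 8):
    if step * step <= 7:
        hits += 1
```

Count numbers where step² ≤ 7
`hits` takes the values: 0 → 1 → 2

Answer: 2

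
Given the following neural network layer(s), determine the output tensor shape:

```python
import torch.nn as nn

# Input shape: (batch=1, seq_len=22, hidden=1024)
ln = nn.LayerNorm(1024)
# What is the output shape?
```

Input: (1, 22, 1024) -> Output: (1, 22, 1024)

Answer: (1, 22, 1024)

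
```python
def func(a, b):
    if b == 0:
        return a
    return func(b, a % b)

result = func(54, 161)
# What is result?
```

func(54, 161) -> func(161, 54) -> func(54, 53) -> func(53, 1) -> func(1, 0) -> 1

Answer: 1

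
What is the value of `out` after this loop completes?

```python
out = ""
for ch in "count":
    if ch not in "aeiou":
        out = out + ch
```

Remove vowels from 'count'
`out` takes the values: "" → "c" → "cn" → "cnt"

Answer: "cnt"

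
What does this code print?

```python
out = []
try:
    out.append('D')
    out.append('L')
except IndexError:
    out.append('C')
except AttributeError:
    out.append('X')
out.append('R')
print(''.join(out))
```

Execution trace: 'D' (try body) → 'L' (try body, no exception) → 'R' (after the try/except). Output: DLR

Answer: DLR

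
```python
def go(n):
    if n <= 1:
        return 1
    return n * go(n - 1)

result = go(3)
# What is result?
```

go(3) = 3 * 2 * 1 = 6

Answer: 6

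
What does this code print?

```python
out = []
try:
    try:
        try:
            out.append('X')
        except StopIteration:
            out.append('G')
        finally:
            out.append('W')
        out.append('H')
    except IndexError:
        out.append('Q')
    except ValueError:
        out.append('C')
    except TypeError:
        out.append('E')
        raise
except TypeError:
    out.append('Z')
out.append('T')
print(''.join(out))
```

Execution trace: 'X' (inner try body, no exception) → 'W' (inner finally) → 'H' (try body, no exception) → 'T' (after the try/except). Output: XWHT

Answer: XWHT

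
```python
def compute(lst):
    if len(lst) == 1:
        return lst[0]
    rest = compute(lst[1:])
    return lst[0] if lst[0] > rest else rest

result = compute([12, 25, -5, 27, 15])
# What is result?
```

Recursive max over [12, 25, -5, 27, 15] = 27

Answer: 27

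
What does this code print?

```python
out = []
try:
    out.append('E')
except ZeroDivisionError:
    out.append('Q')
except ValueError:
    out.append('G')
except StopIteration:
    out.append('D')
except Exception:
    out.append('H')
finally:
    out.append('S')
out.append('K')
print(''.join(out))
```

Execution trace: 'E' (try body, no exception) → 'S' (finally) → 'K' (after the try/except). Output: ESK

Answer: ESK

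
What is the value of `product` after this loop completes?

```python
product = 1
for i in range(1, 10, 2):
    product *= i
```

Product of 1, 3, 5, ... up to 9
`product` takes the values: 1 → 3 → 15 → 105 → 945

Answer: 945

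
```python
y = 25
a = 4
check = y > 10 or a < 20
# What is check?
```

Trace:
`y = 25` → y = 25
`a = 4` → a = 4
`check = y > 10 or a < 20` → check = True
So check = True

Answer: True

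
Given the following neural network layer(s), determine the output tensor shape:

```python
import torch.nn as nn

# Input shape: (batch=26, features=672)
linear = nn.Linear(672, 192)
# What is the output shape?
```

Input: (26, 672) -> Output: (26, 192)

Answer: (26, 192)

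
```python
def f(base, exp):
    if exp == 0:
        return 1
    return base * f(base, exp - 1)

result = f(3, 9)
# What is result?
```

f(3, 9) = 3 * 3 * 3 * 3 * 3 * 3 * 3 * 3 * 3 = 19683

Answer: 19683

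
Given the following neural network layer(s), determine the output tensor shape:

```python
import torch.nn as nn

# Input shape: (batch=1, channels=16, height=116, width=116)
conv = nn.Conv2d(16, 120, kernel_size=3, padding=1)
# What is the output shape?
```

Input: (1, 16, 116, 116) -> Output: (1, 120, 116, 116)

Answer: (1, 120, 116, 116)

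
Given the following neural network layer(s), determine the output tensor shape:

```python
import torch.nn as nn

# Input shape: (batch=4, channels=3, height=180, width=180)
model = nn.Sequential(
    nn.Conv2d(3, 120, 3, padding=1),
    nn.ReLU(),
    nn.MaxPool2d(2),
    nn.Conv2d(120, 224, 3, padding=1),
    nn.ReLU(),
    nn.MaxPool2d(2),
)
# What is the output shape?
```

Input: (4, 3, 180, 180) -> after first Conv2d: (4, 120, 180, 180) -> after first MaxPool2d: (4, 120, 90, 90) -> after second Conv2d: (4, 224, 90, 90) -> Output: (4, 224, 45, 45)

Answer: (4, 224, 45, 45)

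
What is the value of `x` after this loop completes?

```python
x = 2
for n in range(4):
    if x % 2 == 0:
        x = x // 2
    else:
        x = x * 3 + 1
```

Collatz-style transformation from 2
`x` takes the values: 2 → 1 → 4 → 2 → 1

Answer: 1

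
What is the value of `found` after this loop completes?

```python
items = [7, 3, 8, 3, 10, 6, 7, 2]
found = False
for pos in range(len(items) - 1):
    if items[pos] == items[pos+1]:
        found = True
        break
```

Check consecutive duplicates in [7, 3, 8, 3, 10, 6, 7, 2]
`found` takes the values: False

Answer: False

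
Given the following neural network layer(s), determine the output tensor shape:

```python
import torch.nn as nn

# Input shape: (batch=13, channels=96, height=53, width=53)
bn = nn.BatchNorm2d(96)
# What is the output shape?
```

Input: (13, 96, 53, 53) -> Output: (13, 96, 53, 53)

Answer: (13, 96, 53, 53)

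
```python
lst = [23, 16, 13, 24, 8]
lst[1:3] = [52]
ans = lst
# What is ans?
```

Trace:
`lst = [23, 16, 13, 24, 8]` → lst = [23, 16, 13, 24, 8]
`lst[1:3] = [52]` → lst = [23, 52, 24, 8]
`ans = lst` → ans = [23, 52, 24, 8]
So ans = [23, 52, 24, 8]

Answer: [23, 52, 24, 8]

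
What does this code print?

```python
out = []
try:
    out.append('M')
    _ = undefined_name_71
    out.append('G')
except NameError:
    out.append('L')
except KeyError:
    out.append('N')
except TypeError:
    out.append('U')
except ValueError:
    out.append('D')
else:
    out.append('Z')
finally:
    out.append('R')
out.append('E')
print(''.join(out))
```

Execution trace: 'M' (try body) → 'L' (except NameError) → 'R' (finally) → 'E' (after the try/except). Output: MLRE

Answer: MLRE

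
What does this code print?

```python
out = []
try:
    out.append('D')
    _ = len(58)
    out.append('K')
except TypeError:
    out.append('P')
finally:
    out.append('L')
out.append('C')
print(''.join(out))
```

Execution trace: 'D' (try body) → 'P' (except TypeError) → 'L' (finally) → 'C' (after the try/except). Output: DPLC

Answer: DPLC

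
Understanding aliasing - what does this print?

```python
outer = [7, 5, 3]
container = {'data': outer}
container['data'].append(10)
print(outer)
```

Key concept: dict holds reference to list.
Step by step:
`outer = [7, 5, 3]` → outer = [7, 5, 3]
`container = {'data': outer}` → container = {'data': [7, 5, 3]}
`container['data'].append(10)` → outer = [7, 5, 3, 10]; container = {'data': [7, 5, 3, 10]}
`print(outer)` → prints [7, 5, 3, 10]

Answer: [7, 5, 3, 10]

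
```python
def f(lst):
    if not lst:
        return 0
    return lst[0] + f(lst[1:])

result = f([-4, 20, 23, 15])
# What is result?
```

(-4) + 20 + 23 + 15 + 0 = 54

Answer: 54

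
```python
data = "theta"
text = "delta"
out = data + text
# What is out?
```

Trace:
`data = "theta"` → data = 'theta'
`text = "delta"` → text = 'delta'
`out = data + text` → out = 'thetadelta'
So out = 'thetadelta'

Answer: 'thetadelta'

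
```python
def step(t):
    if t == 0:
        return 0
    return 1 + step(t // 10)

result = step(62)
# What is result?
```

Count of digits of 62: 2

Answer: 2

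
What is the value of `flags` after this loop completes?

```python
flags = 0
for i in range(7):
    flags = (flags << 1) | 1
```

Build 7 consecutive 1-bits: 0b1111111
`flags` takes the values: 0 → 1 → 3 → 7 → 15 → 31 → 63 → 127

Answer: 127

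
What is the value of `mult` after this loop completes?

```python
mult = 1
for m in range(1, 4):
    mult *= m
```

3! = 6
`mult` takes the values: 1 → 2 → 6

Answer: 6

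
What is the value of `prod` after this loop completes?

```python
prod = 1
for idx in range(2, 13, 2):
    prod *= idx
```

Product of even numbers 2 to 12
`prod` takes the values: 1 → 2 → 8 → 48 → 384 → 3840 → 46080

Answer: 46080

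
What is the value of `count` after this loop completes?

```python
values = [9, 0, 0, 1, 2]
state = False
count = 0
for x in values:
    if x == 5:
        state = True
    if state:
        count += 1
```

Count elements after first 5 in [9, 0, 0, 1, 2]
`count` takes the values: 0

Answer: 0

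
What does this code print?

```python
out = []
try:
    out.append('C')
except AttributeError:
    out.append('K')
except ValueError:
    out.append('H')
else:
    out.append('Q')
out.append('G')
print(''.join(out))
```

Execution trace: 'C' (try body, no exception) → 'Q' (else) → 'G' (after the try/except). Output: CQG

Answer: CQG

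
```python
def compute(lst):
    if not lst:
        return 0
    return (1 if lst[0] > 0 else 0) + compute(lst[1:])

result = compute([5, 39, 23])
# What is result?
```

Count of positive elements in [5, 39, 23] = 3

Answer: 3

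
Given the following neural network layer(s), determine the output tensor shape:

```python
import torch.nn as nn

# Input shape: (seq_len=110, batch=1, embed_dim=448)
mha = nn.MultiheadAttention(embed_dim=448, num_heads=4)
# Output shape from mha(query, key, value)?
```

Input: (110, 1, 448) -> Output: (110, 1, 448)

Answer: (110, 1, 448)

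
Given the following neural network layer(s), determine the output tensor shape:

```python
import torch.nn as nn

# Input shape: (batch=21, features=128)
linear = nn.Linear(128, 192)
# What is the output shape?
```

Input: (21, 128) -> Output: (21, 192)

Answer: (21, 192)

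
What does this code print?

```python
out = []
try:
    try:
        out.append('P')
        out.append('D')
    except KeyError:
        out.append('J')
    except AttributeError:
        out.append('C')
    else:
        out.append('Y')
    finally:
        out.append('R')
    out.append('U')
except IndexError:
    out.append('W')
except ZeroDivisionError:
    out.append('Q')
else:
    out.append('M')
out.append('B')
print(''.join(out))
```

Execution trace: 'P' (inner try body) → 'D' (inner try body, no exception) → 'Y' (inner else) → 'R' (inner finally) → 'U' (try body, no exception) → 'M' (else) → 'B' (after the try/except). Output: PDYRUMB

Answer: PDYRUMB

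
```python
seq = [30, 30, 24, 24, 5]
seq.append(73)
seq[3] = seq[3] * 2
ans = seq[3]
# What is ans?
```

Trace:
`seq = [30, 30, 24, 24, 5]` → seq = [30, 30, 24, 24, 5]
`seq.append(73)` → seq = [30, 30, 24, 24, 5, 73]
`seq[3] = seq[3] * 2` → seq = [30, 30, 24, 48, 5, 73]
`ans = seq[3]` → ans = 48
So ans = 48

Answer: 48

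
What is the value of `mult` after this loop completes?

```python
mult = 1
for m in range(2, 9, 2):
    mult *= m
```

Product of even numbers 2 to 8
`mult` takes the values: 1 → 2 → 8 → 48 → 384

Answer: 384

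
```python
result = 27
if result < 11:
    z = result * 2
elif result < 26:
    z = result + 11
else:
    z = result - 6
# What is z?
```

Trace:
`result = 27` → result = 27
`if result < 11: ...` → result < 11 is False, result < 26 is False, take else branch → z = 21
So z = 21

Answer: 21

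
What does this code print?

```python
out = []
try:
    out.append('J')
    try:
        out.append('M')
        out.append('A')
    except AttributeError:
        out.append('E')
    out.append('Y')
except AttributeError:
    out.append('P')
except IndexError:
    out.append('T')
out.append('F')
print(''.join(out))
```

Execution trace: 'J' (try body) → 'M' (inner try body) → 'A' (inner try body, no exception) → 'Y' (try body, no exception) → 'F' (after the try/except). Output: JMAYF

Answer: JMAYF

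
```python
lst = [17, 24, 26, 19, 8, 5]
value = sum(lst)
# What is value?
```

Trace:
`lst = [17, 24, 26, 19, 8, 5]` → lst = [17, 24, 26, 19, 8, 5]
`value = sum(lst)` → value = 99
So value = 99

Answer: 99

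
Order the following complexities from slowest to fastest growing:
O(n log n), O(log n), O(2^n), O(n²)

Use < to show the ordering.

Ordered by growth rate: O(log n) < O(n log n) < O(n²) < O(2^n)

Answer: O(log n) < O(n log n) < O(n²) < O(2^n)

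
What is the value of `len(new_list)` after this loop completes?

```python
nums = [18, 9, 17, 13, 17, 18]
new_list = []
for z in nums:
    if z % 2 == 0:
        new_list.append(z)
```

Count even numbers in [18, 9, 17, 13, 17, 18]
`new_list` takes the values: [] → [18] → [18, 18]
So `len(new_list)` = 2

Answer: 2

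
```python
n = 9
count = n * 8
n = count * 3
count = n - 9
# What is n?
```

Trace:
`n = 9` → n = 9
`count = n * 8` → count = 72
`n = count * 3` → n = 216
`count = n - 9` → count = 207
So n = 216

Answer: 216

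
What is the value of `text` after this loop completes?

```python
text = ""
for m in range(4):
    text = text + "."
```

Repeat '.' 4 times
`text` takes the values: "" → "." → ".." → "..." → "...."

Answer: "...."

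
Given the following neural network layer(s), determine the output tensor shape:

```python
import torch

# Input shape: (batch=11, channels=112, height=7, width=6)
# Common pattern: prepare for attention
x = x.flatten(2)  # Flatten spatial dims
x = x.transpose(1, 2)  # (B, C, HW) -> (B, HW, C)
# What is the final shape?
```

Input: (11, 112, 7, 6) -> after flatten(2): (11, 112, 42) -> Output: (11, 42, 112)

Answer: (11, 42, 112)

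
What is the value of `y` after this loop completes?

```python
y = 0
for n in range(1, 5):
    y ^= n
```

XOR of 1 to 4
`y` takes the values: 0 → 1 → 3 → 0 → 4

Answer: 4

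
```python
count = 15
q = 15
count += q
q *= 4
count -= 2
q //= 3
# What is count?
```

Trace:
`count = 15` → count = 15
`q = 15` → q = 15
`count += q` → count = 30
`q *= 4` → q = 60
`count -= 2` → count = 28
`q //= 3` → q = 20
So count = 28

Answer: 28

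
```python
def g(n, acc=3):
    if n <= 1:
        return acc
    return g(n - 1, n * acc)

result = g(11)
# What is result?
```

Accumulator trace (n, acc): (11, 3) -> (10, 33) -> (9, 330) -> (8, 2970) -> (7, 23760) -> (6, 166320) -> (5, 997920) -> (4, 4989600) -> (3, 19958400) -> (2, 59875200) -> (1, 119750400) -> return 119750400

Answer: 119750400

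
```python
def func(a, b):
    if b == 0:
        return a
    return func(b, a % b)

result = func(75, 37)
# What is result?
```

func(75, 37) -> func(37, 1) -> func(1, 0) -> 1

Answer: 1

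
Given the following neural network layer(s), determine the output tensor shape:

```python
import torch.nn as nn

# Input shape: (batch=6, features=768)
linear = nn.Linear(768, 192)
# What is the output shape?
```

Input: (6, 768) -> Output: (6, 192)

Answer: (6, 192)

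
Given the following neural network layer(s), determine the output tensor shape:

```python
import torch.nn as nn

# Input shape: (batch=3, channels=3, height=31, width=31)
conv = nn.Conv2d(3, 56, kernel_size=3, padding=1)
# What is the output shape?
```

Input: (3, 3, 31, 31) -> Output: (3, 56, 31, 31)

Answer: (3, 56, 31, 31)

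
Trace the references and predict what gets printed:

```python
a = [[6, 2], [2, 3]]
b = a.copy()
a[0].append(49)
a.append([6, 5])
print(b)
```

Key concept: shallow copy with nested lists.
Step by step:
`a = [[6, 2], [2, 3]]` → a = [[6, 2], [2, 3]]
`b = a.copy()` → b = [[6, 2], [2, 3]]
`a[0].append(49)` → a = [[6, 2, 49], [2, 3]]; b = [[6, 2, 49], [2, 3]]
`a.append([6, 5])` → a = [[6, 2, 49], [2, 3], [6, 5]]
`print(b)` → prints [[6, 2, 49], [2, 3]]

Answer: [[6, 2, 49], [2, 3]]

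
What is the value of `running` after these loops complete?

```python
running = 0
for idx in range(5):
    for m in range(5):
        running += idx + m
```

Sum of all idx+m for idx,m in 5x5
`running` takes the values: 0 → 1 → 3 → 6 → 10 → 11 → 13 → 16 → 20 → 25 → 27 → 30 → 34 → 39 → 45 → 48 → 52 → 57 → 63 → 70 → 74 → 79 → 85 → 92 → 100

Answer: 100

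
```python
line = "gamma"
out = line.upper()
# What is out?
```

Trace:
`line = "gamma"` → line = 'gamma'
`out = line.upper()` → out = 'GAMMA'
So out = 'GAMMA'

Answer: 'GAMMA'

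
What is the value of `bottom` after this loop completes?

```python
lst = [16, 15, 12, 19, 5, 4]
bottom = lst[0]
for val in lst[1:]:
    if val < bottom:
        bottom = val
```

Minimum of [16, 15, 12, 19, 5, 4]
`bottom` takes the values: 16 → 15 → 12 → 5 → 4

Answer: 4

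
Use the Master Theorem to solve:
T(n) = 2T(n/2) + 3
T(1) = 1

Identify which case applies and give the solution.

a=2, b=2, f(n)=3. log_2(2) = 1. Since c=0 < 1, Case 1 applies: T(n) = Θ(n^log_b(a)) = O(n).

Answer: O(n) - Case 1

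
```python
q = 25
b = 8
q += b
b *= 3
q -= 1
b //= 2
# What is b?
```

Trace:
`q = 25` → q = 25
`b = 8` → b = 8
`q += b` → q = 33
`b *= 3` → b = 24
`q -= 1` → q = 32
`b //= 2` → b = 12
So b = 12

Answer: 12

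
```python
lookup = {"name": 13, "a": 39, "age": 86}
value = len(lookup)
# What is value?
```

Trace:
`lookup = {"name": 13, "a": 39, "age": 86}` → lookup = {'name': 13, 'a': 39, 'age': 86}
`value = len(lookup)` → value = 3
So value = 3

Answer: 3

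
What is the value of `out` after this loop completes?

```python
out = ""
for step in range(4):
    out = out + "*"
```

Repeat '*' 4 times
`out` takes the values: "" → "*" → "**" → "***" → "****"

Answer: "****"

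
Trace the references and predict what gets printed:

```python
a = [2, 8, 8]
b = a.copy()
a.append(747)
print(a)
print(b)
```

Key concept: list.copy() creates independent copy.
Step by step:
`a = [2, 8, 8]` → a = [2, 8, 8]
`b = a.copy()` → b = [2, 8, 8]
`a.append(747)` → a = [2, 8, 8, 747]
`print(a)` → prints [2, 8, 8, 747]
`print(b)` → prints [2, 8, 8]

Answer:
[2, 8, 8, 747]
[2, 8, 8]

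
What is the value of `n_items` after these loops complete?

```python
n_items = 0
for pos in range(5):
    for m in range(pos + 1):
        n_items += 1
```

Triangle: 1 + 2 + ... + 5
`n_items` takes the values: 0 → 1 → 2 → 3 → 4 → 5 → 6 → 7 → 8 → 9 → 10 → 11 → 12 → 13 → 14 → 15

Answer: 15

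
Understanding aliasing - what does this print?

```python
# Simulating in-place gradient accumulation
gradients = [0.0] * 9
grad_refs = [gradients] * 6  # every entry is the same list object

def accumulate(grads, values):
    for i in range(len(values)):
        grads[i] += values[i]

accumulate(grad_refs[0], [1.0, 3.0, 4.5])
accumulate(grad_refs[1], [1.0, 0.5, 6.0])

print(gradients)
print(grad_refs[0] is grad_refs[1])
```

Key concept: gradient accumulation aliasing.
Step by step:
`gradients = [0.0] * 9` → gradients = [0.0, 0.0, 0.0, 0.0, 0.0, 0.0, 0.0, 0.0, 0.0]
`grad_refs = [gradients] * 6` → grad_refs = [[0.0, 0.0, 0.0, 0.0, 0.0, 0.0, 0.0, 0.0, 0.0], [0.0, 0.0, 0.0, 0.0, 0.0, 0.0, 0.0, 0.0, 0.0], [0.0, 0.0, 0.0, 0.0, 0.0, 0.0, 0.0, 0.0, 0.0], [0.0, 0.0, 0.0, 0.0, 0.0, 0.0, 0.0, 0.0, 0.0], [0.0, 0.0, 0.0, 0.0, 0.0, 0.0, 0.0, 0.0, 0.0], [0.0, 0.0, 0.0, 0.0, 0.0, 0.0, 0.0, 0.0, 0.0]]
`accumulate(grad_refs[0], [1.0, 3.0, 4.5])` → gradients = [1.0, 3.0, 4.5, 0.0, 0.0, 0.0, 0.0, 0.0, 0.0]; grad_refs = [[1.0, 3.0, 4.5, 0.0, 0.0, 0.0, 0.0, 0.0, 0.0], [1.0, 3.0, 4.5, 0.0, 0.0, 0.0, 0.0, 0.0, 0.0], [1.0, 3.0, 4.5, 0.0, 0.0, 0.0, 0.0, 0.0, 0.0], [1.0, 3.0, 4.5, 0.0, 0.0, 0.0, 0.0, 0.0, 0.0], [1.0, 3.0, 4.5, 0.0, 0.0, 0.0, 0.0, 0.0, 0.0], [1.0, 3.0, 4.5, 0.0, 0.0, 0.0, 0.0, 0.0, 0.0]]
`accumulate(grad_refs[1], [1.0, 0.5, 6.0])` → gradients = [2.0, 3.5, 10.5, 0.0, 0.0, 0.0, 0.0, 0.0, 0.0]; grad_refs = [[2.0, 3.5, 10.5, 0.0, 0.0, 0.0, 0.0, 0.0, 0.0], [2.0, 3.5, 10.5, 0.0, 0.0, 0.0, 0.0, 0.0, 0.0], [2.0, 3.5, 10.5, 0.0, 0.0, 0.0, 0.0, 0.0, 0.0], [2.0, 3.5, 10.5, 0.0, 0.0, 0.0, 0.0, 0.0, 0.0], [2.0, 3.5, 10.5, 0.0, 0.0, 0.0, 0.0, 0.0, 0.0], [2.0, 3.5, 10.5, 0.0, 0.0, 0.0, 0.0, 0.0, 0.0]]
`print(gradients)` → prints [2.0, 3.5, 10.5, 0.0, 0.0, 0.0, 0.0, 0.0, 0.0]
`print(grad_refs[0] is grad_refs[1])` → prints True

Answer:
[2.0, 3.5, 10.5, 0.0, 0.0, 0.0, 0.0, 0.0, 0.0]
True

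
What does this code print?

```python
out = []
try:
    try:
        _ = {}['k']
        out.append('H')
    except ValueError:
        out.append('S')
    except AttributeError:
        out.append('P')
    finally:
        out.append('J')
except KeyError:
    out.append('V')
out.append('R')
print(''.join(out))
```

Execution trace: 'J' (finally) → 'V' (outer except KeyError) → 'R' (after the try/except). Output: JVR

Answer: JVR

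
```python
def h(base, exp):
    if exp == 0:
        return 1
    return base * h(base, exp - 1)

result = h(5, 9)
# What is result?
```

h(5, 9) = 5 * 5 * 5 * 5 * 5 * 5 * 5 * 5 * 5 = 1953125

Answer: 1953125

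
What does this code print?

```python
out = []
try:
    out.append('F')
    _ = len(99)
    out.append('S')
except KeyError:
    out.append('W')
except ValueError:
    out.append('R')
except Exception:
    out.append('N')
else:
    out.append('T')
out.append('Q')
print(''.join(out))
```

Execution trace: 'F' (try body) → 'N' (except Exception) → 'Q' (after the try/except). Output: FNQ

Answer: FNQ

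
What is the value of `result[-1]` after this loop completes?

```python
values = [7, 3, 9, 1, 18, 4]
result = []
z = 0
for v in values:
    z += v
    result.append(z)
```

Cumulative sum ends at 42
`result` takes the values: [] → [7] → [7, 10] → [7, 10, 19] → [7, 10, 19, 20] → [7, 10, 19, 20, 38] → [7, 10, 19, 20, 38, 42]
So `result[-1]` = 42

Answer: 42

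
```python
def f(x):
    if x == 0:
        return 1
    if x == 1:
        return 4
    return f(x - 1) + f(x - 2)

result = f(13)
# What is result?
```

Build up from base cases: f(0)=1, f(1)=4, f(2)=5, f(3)=9, f(4)=14, f(5)=23, f(6)=37, ..., f(13)=1076

Answer: 1076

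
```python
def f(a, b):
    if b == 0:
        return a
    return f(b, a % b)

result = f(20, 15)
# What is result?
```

f(20, 15) -> f(15, 5) -> f(5, 0) -> 5

Answer: 5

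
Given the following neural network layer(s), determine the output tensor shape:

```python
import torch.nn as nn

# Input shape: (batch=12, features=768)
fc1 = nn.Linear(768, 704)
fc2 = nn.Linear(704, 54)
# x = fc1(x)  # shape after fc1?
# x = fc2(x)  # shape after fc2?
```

Input: (12, 768) -> after fc1: (12, 704) -> Output: (12, 54)

Answer: (12, 54)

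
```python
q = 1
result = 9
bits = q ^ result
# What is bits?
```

Trace:
`q = 1` → q = 1
`result = 9` → result = 9
`bits = q ^ result` → bits = 8
So bits = 8

Answer: 8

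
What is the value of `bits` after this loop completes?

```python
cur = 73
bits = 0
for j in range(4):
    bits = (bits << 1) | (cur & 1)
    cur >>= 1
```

Reverse lowest 4 bits of 73
`bits` takes the values: 0 → 1 → 2 → 4 → 9

Answer: 9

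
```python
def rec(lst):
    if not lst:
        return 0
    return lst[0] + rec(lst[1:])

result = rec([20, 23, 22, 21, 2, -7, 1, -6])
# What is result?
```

20 + 23 + 22 + 21 + 2 + (-7) + 1 + (-6) + 0 = 76

Answer: 76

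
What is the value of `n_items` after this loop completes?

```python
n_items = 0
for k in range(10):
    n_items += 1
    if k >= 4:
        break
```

Loop breaks when k reaches 4, n_items is 5
`n_items` takes the values: 0 → 1 → 2 → 3 → 4 → 5

Answer: 5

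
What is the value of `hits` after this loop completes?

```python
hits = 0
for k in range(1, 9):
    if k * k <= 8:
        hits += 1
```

Count numbers where k² ≤ 8
`hits` takes the values: 0 → 1 → 2

Answer: 2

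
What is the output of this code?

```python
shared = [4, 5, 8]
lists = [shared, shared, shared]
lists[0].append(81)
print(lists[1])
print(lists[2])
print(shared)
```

Key concept: list of same reference.
Step by step:
`shared = [4, 5, 8]` → shared = [4, 5, 8]
`lists = [shared, shared, shared]` → lists = [[4, 5, 8], [4, 5, 8], [4, 5, 8]]
`lists[0].append(81)` → shared = [4, 5, 8, 81]; lists = [[4, 5, 8, 81], [4, 5, 8, 81], [4, 5, 8, 81]]
`print(lists[1])` → prints [4, 5, 8, 81]
`print(lists[2])` → prints [4, 5, 8, 81]
`print(shared)` → prints [4, 5, 8, 81]

Answer:
[4, 5, 8, 81]
[4, 5, 8, 81]
[4, 5, 8, 81]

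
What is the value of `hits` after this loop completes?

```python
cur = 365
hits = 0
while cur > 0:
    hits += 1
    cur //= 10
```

Count digits by repeated division by 10
`hits` takes the values: 0 → 1 → 2 → 3

Answer: 3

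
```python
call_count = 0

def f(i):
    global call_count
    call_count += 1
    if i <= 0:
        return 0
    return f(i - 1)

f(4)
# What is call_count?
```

Linear recursion stepping by 1: 5 calls from i=4 down to ≤0.

Answer: 5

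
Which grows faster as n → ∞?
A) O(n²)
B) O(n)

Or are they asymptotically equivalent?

O(n²) vs O(n): Higher order terms dominate.

Answer: A) O(n²) grows faster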